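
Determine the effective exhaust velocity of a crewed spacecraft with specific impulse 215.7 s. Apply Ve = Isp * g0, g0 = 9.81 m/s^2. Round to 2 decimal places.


Step 1: Ve = Isp * g0 = 215.7 * 9.81
Step 2: Ve = 2116.02 m/s

2116.02


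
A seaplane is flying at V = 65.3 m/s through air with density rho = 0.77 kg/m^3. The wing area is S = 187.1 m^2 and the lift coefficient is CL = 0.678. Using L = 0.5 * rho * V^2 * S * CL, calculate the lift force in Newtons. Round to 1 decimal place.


Step 1: Calculate dynamic pressure q = 0.5 * 0.77 * 65.3^2 = 0.5 * 0.77 * 4264.09 = 1641.6746 Pa
Step 2: Multiply by wing area and lift coefficient: L = 1641.6746 * 187.1 * 0.678
Step 3: L = 307157.327 * 0.678 = 208252.7 N

208252.7


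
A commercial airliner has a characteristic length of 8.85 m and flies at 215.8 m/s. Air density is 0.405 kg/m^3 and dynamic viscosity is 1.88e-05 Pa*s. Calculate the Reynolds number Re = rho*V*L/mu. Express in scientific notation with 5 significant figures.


Step 1: Numerator = rho * V * L = 0.405 * 215.8 * 8.85 = 773.48115
Step 2: Re = 773.48115 / 1.88e-05
Step 3: Re = 4.1143e+07

4.1143e+07


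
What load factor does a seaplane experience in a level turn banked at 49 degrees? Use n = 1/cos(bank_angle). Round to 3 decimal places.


Step 1: Convert 49 degrees to radians = 0.855211
Step 2: cos(49 deg) = 0.656059
Step 3: n = 1 / 0.656059 = 1.524

1.524


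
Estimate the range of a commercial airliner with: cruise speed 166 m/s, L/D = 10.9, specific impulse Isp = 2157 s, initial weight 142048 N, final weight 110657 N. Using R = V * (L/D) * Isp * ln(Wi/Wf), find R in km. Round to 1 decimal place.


Step 1: Coefficient = V * (L/D) * Isp = 166 * 10.9 * 2157 = 3902875.8 m
Step 2: Wi/Wf = 142048 / 110657 = 1.283678
Step 3: ln(1.283678) = 0.24973
Step 4: R = 3902875.8 * 0.24973 = 974664.0 m = 974.7 km

974.7


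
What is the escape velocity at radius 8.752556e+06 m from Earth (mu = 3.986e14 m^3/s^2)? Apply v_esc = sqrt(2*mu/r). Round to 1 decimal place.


Step 1: 2*mu/r = 2 * 3.986e14 / 8.752556e+06 = 91081965.0854
Step 2: v_esc = sqrt(91081965.0854) = 9543.7 m/s

9543.7


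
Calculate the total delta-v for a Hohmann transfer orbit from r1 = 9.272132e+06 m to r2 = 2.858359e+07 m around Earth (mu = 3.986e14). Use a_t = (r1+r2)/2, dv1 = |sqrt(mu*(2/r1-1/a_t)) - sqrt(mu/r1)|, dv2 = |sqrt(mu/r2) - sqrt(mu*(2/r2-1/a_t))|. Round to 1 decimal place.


Step 1: Transfer semi-major axis a_t = (9.272132e+06 + 2.858359e+07) / 2 = 1.892786e+07 m
Step 2: v1 (circular at r1) = sqrt(mu/r1) = 6556.6 m/s
Step 3: v_t1 = sqrt(mu*(2/r1 - 1/a_t)) = 8057.24 m/s
Step 4: dv1 = |8057.24 - 6556.6| = 1500.64 m/s
Step 5: v2 (circular at r2) = 3734.31 m/s, v_t2 = 2613.66 m/s
Step 6: dv2 = |3734.31 - 2613.66| = 1120.65 m/s
Step 7: Total delta-v = 1500.64 + 1120.65 = 2621.3 m/s

2621.3


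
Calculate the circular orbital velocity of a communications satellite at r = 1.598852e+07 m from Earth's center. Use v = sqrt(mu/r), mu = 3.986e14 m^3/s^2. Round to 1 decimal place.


Step 1: mu / r = 3.986e14 / 1.598852e+07 = 24930387.5531
Step 2: v = sqrt(24930387.5531) = 4993.0 m/s

4993.0


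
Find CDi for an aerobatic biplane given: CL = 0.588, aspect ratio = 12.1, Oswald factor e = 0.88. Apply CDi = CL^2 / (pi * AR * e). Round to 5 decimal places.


Step 1: CL^2 = 0.588^2 = 0.345744
Step 2: pi * AR * e = 3.14159 * 12.1 * 0.88 = 33.451679
Step 3: CDi = 0.345744 / 33.451679 = 0.01034

0.01034


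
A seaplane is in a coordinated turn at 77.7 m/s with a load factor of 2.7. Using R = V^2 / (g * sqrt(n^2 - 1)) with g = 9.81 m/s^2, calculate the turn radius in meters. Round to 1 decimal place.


Step 1: V^2 = 77.7^2 = 6037.29
Step 2: n^2 - 1 = 2.7^2 - 1 = 6.29
Step 3: sqrt(6.29) = 2.507987
Step 4: R = 6037.29 / (9.81 * 2.507987) = 245.4 m

245.4


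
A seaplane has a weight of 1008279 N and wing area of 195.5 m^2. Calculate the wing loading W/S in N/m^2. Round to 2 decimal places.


Step 1: Wing loading = W / S = 1008279 / 195.5
Step 2: Wing loading = 5157.44 N/m^2

5157.44


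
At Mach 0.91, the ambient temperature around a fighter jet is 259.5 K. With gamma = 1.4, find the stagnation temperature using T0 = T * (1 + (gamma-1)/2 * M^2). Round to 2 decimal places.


Step 1: (gamma-1)/2 = 0.2
Step 2: M^2 = 0.8281
Step 3: 1 + 0.2 * 0.8281 = 1.16562
Step 4: T0 = 259.5 * 1.16562 = 302.48 K

302.48


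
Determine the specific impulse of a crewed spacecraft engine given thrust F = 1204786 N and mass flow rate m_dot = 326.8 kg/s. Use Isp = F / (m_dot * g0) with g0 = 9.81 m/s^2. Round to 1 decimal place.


Step 1: m_dot * g0 = 326.8 * 9.81 = 3205.91
Step 2: Isp = 1204786 / 3205.91 = 375.8 s

375.8


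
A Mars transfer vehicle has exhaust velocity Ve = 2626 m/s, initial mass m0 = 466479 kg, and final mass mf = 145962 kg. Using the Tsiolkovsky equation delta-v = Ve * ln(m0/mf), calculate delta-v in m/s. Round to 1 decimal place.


Step 1: Mass ratio m0/mf = 466479 / 145962 = 3.195893
Step 2: ln(3.195893) = 1.161867
Step 3: delta-v = 2626 * 1.161867 = 3051.1 m/s

3051.1


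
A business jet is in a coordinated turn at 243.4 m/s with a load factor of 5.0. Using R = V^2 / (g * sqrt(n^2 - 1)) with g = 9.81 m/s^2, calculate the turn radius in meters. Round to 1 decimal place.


Step 1: V^2 = 243.4^2 = 59243.56
Step 2: n^2 - 1 = 5.0^2 - 1 = 24.0
Step 3: sqrt(24.0) = 4.898979
Step 4: R = 59243.56 / (9.81 * 4.898979) = 1232.7 m

1232.7


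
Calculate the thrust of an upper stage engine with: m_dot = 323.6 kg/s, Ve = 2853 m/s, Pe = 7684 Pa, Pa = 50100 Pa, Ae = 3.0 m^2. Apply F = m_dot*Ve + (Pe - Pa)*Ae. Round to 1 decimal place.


Step 1: Momentum thrust = m_dot * Ve = 323.6 * 2853 = 923230.8 N
Step 2: Pressure thrust = (Pe - Pa) * Ae = (7684 - 50100) * 3.0 = -127248.0 N
Step 3: Total thrust F = 923230.8 + -127248.0 = 795982.8 N

795982.8


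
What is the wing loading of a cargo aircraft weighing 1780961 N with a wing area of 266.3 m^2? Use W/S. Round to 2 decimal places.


Step 1: Wing loading = W / S = 1780961 / 266.3
Step 2: Wing loading = 6687.80 N/m^2

6687.80


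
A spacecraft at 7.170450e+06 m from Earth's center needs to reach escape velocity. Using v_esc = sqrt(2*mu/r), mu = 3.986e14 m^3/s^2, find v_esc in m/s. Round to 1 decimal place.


Step 1: 2*mu/r = 2 * 3.986e14 / 7.170450e+06 = 111178517.3873
Step 2: v_esc = sqrt(111178517.3873) = 10544.1 m/s

10544.1


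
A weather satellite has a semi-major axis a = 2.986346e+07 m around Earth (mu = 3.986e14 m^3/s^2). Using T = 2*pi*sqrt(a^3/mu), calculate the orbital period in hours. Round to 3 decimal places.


Step 1: a^3 / mu = 2.663302e+22 / 3.986e14 = 6.681640e+07
Step 2: sqrt(6.681640e+07) = 8174.13 s
Step 3: T = 2*pi * 8174.13 = 51359.57 s
Step 4: T in hours = 51359.57 / 3600 = 14.267 hours

14.267


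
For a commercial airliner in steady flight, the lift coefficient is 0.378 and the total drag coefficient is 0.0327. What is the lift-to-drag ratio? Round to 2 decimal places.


Step 1: L/D = CL / CD = 0.378 / 0.0327
Step 2: L/D = 11.56

11.56


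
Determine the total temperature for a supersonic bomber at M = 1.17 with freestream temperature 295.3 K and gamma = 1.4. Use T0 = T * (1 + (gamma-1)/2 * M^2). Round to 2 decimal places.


Step 1: (gamma-1)/2 = 0.2
Step 2: M^2 = 1.3689
Step 3: 1 + 0.2 * 1.3689 = 1.27378
Step 4: T0 = 295.3 * 1.27378 = 376.15 K

376.15


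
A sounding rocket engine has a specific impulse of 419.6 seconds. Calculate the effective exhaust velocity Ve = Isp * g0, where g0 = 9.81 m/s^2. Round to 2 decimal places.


Step 1: Ve = Isp * g0 = 419.6 * 9.81
Step 2: Ve = 4116.28 m/s

4116.28


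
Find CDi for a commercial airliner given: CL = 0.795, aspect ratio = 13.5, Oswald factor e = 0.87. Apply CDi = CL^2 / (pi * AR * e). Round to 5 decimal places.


Step 1: CL^2 = 0.795^2 = 0.632025
Step 2: pi * AR * e = 3.14159 * 13.5 * 0.87 = 36.898006
Step 3: CDi = 0.632025 / 36.898006 = 0.01713

0.01713


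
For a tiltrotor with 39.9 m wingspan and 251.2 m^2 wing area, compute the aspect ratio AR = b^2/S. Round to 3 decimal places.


Step 1: b^2 = 39.9^2 = 1592.01
Step 2: AR = 1592.01 / 251.2 = 6.338

6.338


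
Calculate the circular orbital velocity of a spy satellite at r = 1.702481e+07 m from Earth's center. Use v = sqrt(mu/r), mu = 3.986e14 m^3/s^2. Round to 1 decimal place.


Step 1: mu / r = 3.986e14 / 1.702481e+07 = 23412889.7767
Step 2: v = sqrt(23412889.7767) = 4838.7 m/s

4838.7


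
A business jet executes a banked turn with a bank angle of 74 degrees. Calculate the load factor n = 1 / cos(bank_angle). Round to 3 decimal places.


Step 1: Convert 74 degrees to radians = 1.291544
Step 2: cos(74 deg) = 0.275637
Step 3: n = 1 / 0.275637 = 3.628

3.628


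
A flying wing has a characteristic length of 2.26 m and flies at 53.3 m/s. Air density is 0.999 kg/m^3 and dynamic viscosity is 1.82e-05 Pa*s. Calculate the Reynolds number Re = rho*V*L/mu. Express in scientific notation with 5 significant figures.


Step 1: Numerator = rho * V * L = 0.999 * 53.3 * 2.26 = 120.337542
Step 2: Re = 120.337542 / 1.82e-05
Step 3: Re = 6.6120e+06

6.6120e+06


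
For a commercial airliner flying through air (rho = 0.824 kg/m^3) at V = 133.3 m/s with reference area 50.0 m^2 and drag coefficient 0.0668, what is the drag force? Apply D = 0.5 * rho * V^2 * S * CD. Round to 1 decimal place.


Step 1: Dynamic pressure q = 0.5 * 0.824 * 133.3^2 = 7320.7827 Pa
Step 2: Drag D = q * S * CD = 7320.7827 * 50.0 * 0.0668
Step 3: D = 24451.4 N

24451.4


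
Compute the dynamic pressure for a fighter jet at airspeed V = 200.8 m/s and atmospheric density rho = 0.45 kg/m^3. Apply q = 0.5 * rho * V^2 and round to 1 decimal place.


Step 1: V^2 = 200.8^2 = 40320.64
Step 2: q = 0.5 * 0.45 * 40320.64
Step 3: q = 9072.1 Pa

9072.1


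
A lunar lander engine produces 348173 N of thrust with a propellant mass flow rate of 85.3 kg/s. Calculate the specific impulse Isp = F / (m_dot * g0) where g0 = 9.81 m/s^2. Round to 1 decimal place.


Step 1: m_dot * g0 = 85.3 * 9.81 = 836.79
Step 2: Isp = 348173 / 836.79 = 416.1 s

416.1


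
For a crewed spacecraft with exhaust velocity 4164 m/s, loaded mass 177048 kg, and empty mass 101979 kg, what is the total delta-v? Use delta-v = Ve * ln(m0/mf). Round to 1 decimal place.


Step 1: Mass ratio m0/mf = 177048 / 101979 = 1.736122
Step 2: ln(1.736122) = 0.551654
Step 3: delta-v = 4164 * 0.551654 = 2297.1 m/s

2297.1


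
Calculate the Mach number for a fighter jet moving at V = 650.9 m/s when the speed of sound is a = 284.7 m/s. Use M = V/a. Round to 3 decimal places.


Step 1: M = V / a = 650.9 / 284.7
Step 2: M = 2.286

2.286


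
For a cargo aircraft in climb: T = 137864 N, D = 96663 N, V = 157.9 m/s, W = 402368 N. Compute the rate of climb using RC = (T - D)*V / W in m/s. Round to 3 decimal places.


Step 1: Excess thrust = T - D = 137864 - 96663 = 41201 N
Step 2: Excess power = 41201 * 157.9 = 6505637.9 W
Step 3: RC = 6505637.9 / 402368 = 16.168 m/s

16.168


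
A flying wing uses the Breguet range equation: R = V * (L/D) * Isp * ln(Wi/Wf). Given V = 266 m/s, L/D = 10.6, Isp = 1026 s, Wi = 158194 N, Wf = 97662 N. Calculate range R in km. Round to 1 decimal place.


Step 1: Coefficient = V * (L/D) * Isp = 266 * 10.6 * 1026 = 2892909.6 m
Step 2: Wi/Wf = 158194 / 97662 = 1.619811
Step 3: ln(1.619811) = 0.48231
Step 4: R = 2892909.6 * 0.48231 = 1395278.0 m = 1395.3 km

1395.3


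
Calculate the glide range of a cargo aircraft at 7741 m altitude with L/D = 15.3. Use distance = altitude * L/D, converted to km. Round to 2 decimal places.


Step 1: Glide distance = altitude * L/D = 7741 * 15.3 = 118437.3 m
Step 2: Convert to km: 118437.3 / 1000 = 118.44 km

118.44


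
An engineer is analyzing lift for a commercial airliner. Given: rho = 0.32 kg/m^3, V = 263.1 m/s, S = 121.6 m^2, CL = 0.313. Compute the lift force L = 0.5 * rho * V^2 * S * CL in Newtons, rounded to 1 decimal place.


Step 1: Calculate dynamic pressure q = 0.5 * 0.32 * 263.1^2 = 0.5 * 0.32 * 69221.61 = 11075.4576 Pa
Step 2: Multiply by wing area and lift coefficient: L = 11075.4576 * 121.6 * 0.313
Step 3: L = 1346775.6442 * 0.313 = 421540.8 N

421540.8


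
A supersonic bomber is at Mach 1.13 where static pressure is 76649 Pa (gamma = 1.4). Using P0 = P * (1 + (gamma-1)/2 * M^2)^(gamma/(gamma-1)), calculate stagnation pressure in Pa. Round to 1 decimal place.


Step 1: (gamma-1)/2 * M^2 = 0.2 * 1.2769 = 0.25538
Step 2: 1 + 0.25538 = 1.25538
Step 3: Exponent gamma/(gamma-1) = 3.5
Step 4: P0 = 76649 * 1.25538^3.5 = 169910.3 Pa

169910.3


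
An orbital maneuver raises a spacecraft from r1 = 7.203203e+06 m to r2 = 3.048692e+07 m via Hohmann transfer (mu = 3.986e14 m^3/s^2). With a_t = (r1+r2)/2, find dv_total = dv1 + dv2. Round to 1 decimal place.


Step 1: Transfer semi-major axis a_t = (7.203203e+06 + 3.048692e+07) / 2 = 1.884506e+07 m
Step 2: v1 (circular at r1) = sqrt(mu/r1) = 7438.85 m/s
Step 3: v_t1 = sqrt(mu*(2/r1 - 1/a_t)) = 9461.58 m/s
Step 4: dv1 = |9461.58 - 7438.85| = 2022.73 m/s
Step 5: v2 (circular at r2) = 3615.86 m/s, v_t2 = 2235.51 m/s
Step 6: dv2 = |3615.86 - 2235.51| = 1380.36 m/s
Step 7: Total delta-v = 2022.73 + 1380.36 = 3403.1 m/s

3403.1


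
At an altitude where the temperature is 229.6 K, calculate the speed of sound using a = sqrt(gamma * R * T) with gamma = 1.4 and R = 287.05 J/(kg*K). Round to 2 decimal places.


Step 1: gamma * R * T = 1.4 * 287.05 * 229.6 = 92269.352
Step 2: a = sqrt(92269.352) = 303.76 m/s

303.76


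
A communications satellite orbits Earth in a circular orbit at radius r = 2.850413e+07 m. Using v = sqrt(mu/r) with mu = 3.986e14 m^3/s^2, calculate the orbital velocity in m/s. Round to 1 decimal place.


Step 1: mu / r = 3.986e14 / 2.850413e+07 = 13983938.4679
Step 2: v = sqrt(13983938.4679) = 3739.5 m/s

3739.5


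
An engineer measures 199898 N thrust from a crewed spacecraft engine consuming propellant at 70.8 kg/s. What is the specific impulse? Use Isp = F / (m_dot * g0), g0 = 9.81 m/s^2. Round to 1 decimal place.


Step 1: m_dot * g0 = 70.8 * 9.81 = 694.55
Step 2: Isp = 199898 / 694.55 = 287.8 s

287.8


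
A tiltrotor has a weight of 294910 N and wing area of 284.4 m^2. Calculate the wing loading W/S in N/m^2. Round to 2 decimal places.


Step 1: Wing loading = W / S = 294910 / 284.4
Step 2: Wing loading = 1036.95 N/m^2

1036.95


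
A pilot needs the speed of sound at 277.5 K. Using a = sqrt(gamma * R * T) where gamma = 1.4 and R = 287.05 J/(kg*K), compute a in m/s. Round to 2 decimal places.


Step 1: gamma * R * T = 1.4 * 287.05 * 277.5 = 111518.925
Step 2: a = sqrt(111518.925) = 333.94 m/s

333.94


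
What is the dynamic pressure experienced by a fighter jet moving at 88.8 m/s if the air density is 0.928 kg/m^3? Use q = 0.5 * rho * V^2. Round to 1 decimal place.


Step 1: V^2 = 88.8^2 = 7885.44
Step 2: q = 0.5 * 0.928 * 7885.44
Step 3: q = 3658.8 Pa

3658.8


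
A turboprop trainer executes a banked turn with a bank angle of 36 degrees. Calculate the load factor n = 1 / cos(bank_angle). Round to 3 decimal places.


Step 1: Convert 36 degrees to radians = 0.628319
Step 2: cos(36 deg) = 0.809017
Step 3: n = 1 / 0.809017 = 1.236

1.236


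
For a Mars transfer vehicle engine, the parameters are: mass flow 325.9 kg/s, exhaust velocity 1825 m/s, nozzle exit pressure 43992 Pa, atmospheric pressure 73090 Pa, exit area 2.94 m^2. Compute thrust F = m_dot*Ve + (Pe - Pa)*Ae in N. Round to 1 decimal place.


Step 1: Momentum thrust = m_dot * Ve = 325.9 * 1825 = 594767.5 N
Step 2: Pressure thrust = (Pe - Pa) * Ae = (43992 - 73090) * 2.94 = -85548.12 N
Step 3: Total thrust F = 594767.5 + -85548.12 = 509219.4 N

509219.4


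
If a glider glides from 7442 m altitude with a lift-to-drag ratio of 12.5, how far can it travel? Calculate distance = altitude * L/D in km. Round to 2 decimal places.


Step 1: Glide distance = altitude * L/D = 7442 * 12.5 = 93025.0 m
Step 2: Convert to km: 93025.0 / 1000 = 93.03 km

93.03


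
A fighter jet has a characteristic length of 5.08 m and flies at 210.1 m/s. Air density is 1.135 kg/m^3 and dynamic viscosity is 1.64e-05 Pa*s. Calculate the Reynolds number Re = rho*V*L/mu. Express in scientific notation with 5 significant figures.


Step 1: Numerator = rho * V * L = 1.135 * 210.1 * 5.08 = 1211.39458
Step 2: Re = 1211.39458 / 1.64e-05
Step 3: Re = 7.3866e+07

7.3866e+07


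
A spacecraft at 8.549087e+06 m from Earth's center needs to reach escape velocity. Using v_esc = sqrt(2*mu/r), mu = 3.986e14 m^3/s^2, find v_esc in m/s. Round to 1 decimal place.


Step 1: 2*mu/r = 2 * 3.986e14 / 8.549087e+06 = 93249723.6255
Step 2: v_esc = sqrt(93249723.6255) = 9656.6 m/s

9656.6


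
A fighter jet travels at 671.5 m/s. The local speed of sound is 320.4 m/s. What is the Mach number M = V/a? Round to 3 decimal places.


Step 1: M = V / a = 671.5 / 320.4
Step 2: M = 2.096

2.096


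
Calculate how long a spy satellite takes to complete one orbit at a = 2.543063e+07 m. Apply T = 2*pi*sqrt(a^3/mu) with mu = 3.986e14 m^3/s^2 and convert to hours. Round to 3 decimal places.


Step 1: a^3 / mu = 1.644642e+22 / 3.986e14 = 4.126046e+07
Step 2: sqrt(4.126046e+07) = 6423.4305 s
Step 3: T = 2*pi * 6423.4305 = 40359.6 s
Step 4: T in hours = 40359.6 / 3600 = 11.211 hours

11.211


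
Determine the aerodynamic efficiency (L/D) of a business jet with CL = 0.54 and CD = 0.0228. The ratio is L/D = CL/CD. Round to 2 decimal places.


Step 1: L/D = CL / CD = 0.54 / 0.0228
Step 2: L/D = 23.68

23.68


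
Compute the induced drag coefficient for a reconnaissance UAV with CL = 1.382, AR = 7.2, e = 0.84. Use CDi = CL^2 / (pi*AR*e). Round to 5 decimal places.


Step 1: CL^2 = 1.382^2 = 1.909924
Step 2: pi * AR * e = 3.14159 * 7.2 * 0.84 = 19.000352
Step 3: CDi = 1.909924 / 19.000352 = 0.10052

0.10052


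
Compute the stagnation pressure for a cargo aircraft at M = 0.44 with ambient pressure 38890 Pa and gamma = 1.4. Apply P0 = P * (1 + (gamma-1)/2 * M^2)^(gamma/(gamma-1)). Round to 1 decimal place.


Step 1: (gamma-1)/2 * M^2 = 0.2 * 0.1936 = 0.03872
Step 2: 1 + 0.03872 = 1.03872
Step 3: Exponent gamma/(gamma-1) = 3.5
Step 4: P0 = 38890 * 1.03872^3.5 = 44420.4 Pa

44420.4


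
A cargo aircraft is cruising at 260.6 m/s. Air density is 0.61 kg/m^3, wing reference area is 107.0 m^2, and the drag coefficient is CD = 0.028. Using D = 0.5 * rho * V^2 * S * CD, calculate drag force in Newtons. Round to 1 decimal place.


Step 1: Dynamic pressure q = 0.5 * 0.61 * 260.6^2 = 20713.2698 Pa
Step 2: Drag D = q * S * CD = 20713.2698 * 107.0 * 0.028
Step 3: D = 62057.0 N

62057.0


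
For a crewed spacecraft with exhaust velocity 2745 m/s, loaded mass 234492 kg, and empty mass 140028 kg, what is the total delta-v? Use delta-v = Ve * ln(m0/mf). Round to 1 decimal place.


Step 1: Mass ratio m0/mf = 234492 / 140028 = 1.674608
Step 2: ln(1.674608) = 0.515579
Step 3: delta-v = 2745 * 0.515579 = 1415.3 m/s

1415.3


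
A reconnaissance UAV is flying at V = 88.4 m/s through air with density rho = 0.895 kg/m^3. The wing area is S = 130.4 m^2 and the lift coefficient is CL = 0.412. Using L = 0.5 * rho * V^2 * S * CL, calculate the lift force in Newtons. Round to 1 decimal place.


Step 1: Calculate dynamic pressure q = 0.5 * 0.895 * 88.4^2 = 0.5 * 0.895 * 7814.56 = 3497.0156 Pa
Step 2: Multiply by wing area and lift coefficient: L = 3497.0156 * 130.4 * 0.412
Step 3: L = 456010.8342 * 0.412 = 187876.5 N

187876.5


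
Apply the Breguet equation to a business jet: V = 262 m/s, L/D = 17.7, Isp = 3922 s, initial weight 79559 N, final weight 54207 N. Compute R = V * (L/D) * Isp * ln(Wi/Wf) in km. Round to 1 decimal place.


Step 1: Coefficient = V * (L/D) * Isp = 262 * 17.7 * 3922 = 18187882.8 m
Step 2: Wi/Wf = 79559 / 54207 = 1.467689
Step 3: ln(1.467689) = 0.383689
Step 4: R = 18187882.8 * 0.383689 = 6978487.5 m = 6978.5 km

6978.5


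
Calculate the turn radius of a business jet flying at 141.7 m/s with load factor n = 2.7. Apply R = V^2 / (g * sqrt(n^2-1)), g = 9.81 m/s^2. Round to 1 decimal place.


Step 1: V^2 = 141.7^2 = 20078.89
Step 2: n^2 - 1 = 2.7^2 - 1 = 6.29
Step 3: sqrt(6.29) = 2.507987
Step 4: R = 20078.89 / (9.81 * 2.507987) = 816.1 m

816.1


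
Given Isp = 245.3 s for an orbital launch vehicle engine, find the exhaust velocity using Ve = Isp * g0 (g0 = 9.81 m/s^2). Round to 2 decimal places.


Step 1: Ve = Isp * g0 = 245.3 * 9.81
Step 2: Ve = 2406.39 m/s

2406.39


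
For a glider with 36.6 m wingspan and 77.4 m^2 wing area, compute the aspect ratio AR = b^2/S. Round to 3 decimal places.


Step 1: b^2 = 36.6^2 = 1339.56
Step 2: AR = 1339.56 / 77.4 = 17.307

17.307


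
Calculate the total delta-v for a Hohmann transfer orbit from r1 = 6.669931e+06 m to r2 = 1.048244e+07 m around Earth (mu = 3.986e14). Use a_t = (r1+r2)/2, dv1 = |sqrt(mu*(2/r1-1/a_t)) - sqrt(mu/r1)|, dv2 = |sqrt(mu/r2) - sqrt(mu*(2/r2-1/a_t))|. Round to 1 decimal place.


Step 1: Transfer semi-major axis a_t = (6.669931e+06 + 1.048244e+07) / 2 = 8.576186e+06 m
Step 2: v1 (circular at r1) = sqrt(mu/r1) = 7730.51 m/s
Step 3: v_t1 = sqrt(mu*(2/r1 - 1/a_t)) = 8546.57 m/s
Step 4: dv1 = |8546.57 - 7730.51| = 816.07 m/s
Step 5: v2 (circular at r2) = 6166.48 m/s, v_t2 = 5438.15 m/s
Step 6: dv2 = |6166.48 - 5438.15| = 728.33 m/s
Step 7: Total delta-v = 816.07 + 728.33 = 1544.4 m/s

1544.4


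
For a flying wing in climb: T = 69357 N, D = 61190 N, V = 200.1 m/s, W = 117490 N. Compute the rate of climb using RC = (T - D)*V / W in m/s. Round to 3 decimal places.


Step 1: Excess thrust = T - D = 69357 - 61190 = 8167 N
Step 2: Excess power = 8167 * 200.1 = 1634216.7 W
Step 3: RC = 1634216.7 / 117490 = 13.909 m/s

13.909


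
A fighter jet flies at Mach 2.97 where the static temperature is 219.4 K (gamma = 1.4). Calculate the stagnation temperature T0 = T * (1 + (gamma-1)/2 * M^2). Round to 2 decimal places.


Step 1: (gamma-1)/2 = 0.2
Step 2: M^2 = 8.8209
Step 3: 1 + 0.2 * 8.8209 = 2.76418
Step 4: T0 = 219.4 * 2.76418 = 606.46 K

606.46


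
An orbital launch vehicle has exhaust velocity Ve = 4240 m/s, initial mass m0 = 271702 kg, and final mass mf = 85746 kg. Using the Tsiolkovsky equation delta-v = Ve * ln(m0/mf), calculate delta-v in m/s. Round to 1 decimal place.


Step 1: Mass ratio m0/mf = 271702 / 85746 = 3.168684
Step 2: ln(3.168684) = 1.153316
Step 3: delta-v = 4240 * 1.153316 = 4890.1 m/s

4890.1


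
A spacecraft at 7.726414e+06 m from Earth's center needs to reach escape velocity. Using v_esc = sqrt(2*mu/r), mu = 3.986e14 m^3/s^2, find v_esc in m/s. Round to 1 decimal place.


Step 1: 2*mu/r = 2 * 3.986e14 / 7.726414e+06 = 103178524.9923
Step 2: v_esc = sqrt(103178524.9923) = 10157.7 m/s

10157.7


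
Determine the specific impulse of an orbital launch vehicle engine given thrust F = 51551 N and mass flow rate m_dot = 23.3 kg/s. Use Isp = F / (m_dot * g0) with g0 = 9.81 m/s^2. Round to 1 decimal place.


Step 1: m_dot * g0 = 23.3 * 9.81 = 228.57
Step 2: Isp = 51551 / 228.57 = 225.5 s

225.5


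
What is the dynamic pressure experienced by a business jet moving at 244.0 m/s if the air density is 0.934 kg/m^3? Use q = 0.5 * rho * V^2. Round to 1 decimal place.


Step 1: V^2 = 244.0^2 = 59536.0
Step 2: q = 0.5 * 0.934 * 59536.0
Step 3: q = 27803.3 Pa

27803.3


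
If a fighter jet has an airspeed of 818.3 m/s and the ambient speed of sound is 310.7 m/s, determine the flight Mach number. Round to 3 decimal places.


Step 1: M = V / a = 818.3 / 310.7
Step 2: M = 2.634

2.634


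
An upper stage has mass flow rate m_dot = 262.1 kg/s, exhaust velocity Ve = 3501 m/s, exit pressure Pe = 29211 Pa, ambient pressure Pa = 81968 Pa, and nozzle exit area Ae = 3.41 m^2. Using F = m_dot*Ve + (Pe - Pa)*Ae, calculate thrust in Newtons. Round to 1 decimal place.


Step 1: Momentum thrust = m_dot * Ve = 262.1 * 3501 = 917612.1 N
Step 2: Pressure thrust = (Pe - Pa) * Ae = (29211 - 81968) * 3.41 = -179901.37 N
Step 3: Total thrust F = 917612.1 + -179901.37 = 737710.7 N

737710.7


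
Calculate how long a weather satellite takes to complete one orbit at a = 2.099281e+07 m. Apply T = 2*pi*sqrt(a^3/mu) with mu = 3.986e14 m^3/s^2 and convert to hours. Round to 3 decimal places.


Step 1: a^3 / mu = 9.251491e+21 / 3.986e14 = 2.320996e+07
Step 2: sqrt(2.320996e+07) = 4817.6719 s
Step 3: T = 2*pi * 4817.6719 = 30270.33 s
Step 4: T in hours = 30270.33 / 3600 = 8.408 hours

8.408


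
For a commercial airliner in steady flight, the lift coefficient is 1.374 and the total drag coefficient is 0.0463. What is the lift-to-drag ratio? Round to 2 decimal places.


Step 1: L/D = CL / CD = 1.374 / 0.0463
Step 2: L/D = 29.68

29.68


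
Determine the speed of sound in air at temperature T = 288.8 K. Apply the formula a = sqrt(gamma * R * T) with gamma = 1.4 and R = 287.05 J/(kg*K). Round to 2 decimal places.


Step 1: gamma * R * T = 1.4 * 287.05 * 288.8 = 116060.056
Step 2: a = sqrt(116060.056) = 340.68 m/s

340.68


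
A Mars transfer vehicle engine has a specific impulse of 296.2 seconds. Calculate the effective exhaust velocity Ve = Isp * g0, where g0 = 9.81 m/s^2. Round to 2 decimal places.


Step 1: Ve = Isp * g0 = 296.2 * 9.81
Step 2: Ve = 2905.72 m/s

2905.72


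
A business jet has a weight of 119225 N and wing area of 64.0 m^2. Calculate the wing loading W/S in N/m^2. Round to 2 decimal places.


Step 1: Wing loading = W / S = 119225 / 64.0
Step 2: Wing loading = 1862.89 N/m^2

1862.89


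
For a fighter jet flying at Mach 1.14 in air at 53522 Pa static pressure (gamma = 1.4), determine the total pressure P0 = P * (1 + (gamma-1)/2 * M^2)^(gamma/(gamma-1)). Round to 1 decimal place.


Step 1: (gamma-1)/2 * M^2 = 0.2 * 1.2996 = 0.25992
Step 2: 1 + 0.25992 = 1.25992
Step 3: Exponent gamma/(gamma-1) = 3.5
Step 4: P0 = 53522 * 1.25992^3.5 = 120152.5 Pa

120152.5


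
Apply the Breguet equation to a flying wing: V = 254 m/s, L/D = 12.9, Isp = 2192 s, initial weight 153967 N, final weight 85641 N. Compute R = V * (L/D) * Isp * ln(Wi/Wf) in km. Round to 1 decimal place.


Step 1: Coefficient = V * (L/D) * Isp = 254 * 12.9 * 2192 = 7182307.2 m
Step 2: Wi/Wf = 153967 / 85641 = 1.797819
Step 3: ln(1.797819) = 0.586574
Step 4: R = 7182307.2 * 0.586574 = 4212955.8 m = 4213.0 km

4213.0


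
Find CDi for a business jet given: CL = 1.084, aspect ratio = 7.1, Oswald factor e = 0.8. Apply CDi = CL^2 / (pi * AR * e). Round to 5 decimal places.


Step 1: CL^2 = 1.084^2 = 1.175056
Step 2: pi * AR * e = 3.14159 * 7.1 * 0.8 = 17.844246
Step 3: CDi = 1.175056 / 17.844246 = 0.06585

0.06585


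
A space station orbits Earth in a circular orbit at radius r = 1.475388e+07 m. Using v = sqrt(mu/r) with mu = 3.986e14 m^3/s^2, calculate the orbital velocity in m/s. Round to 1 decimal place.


Step 1: mu / r = 3.986e14 / 1.475388e+07 = 27016622.0682
Step 2: v = sqrt(27016622.0682) = 5197.8 m/s

5197.8


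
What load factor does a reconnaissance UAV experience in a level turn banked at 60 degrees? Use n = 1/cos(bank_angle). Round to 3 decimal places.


Step 1: Convert 60 degrees to radians = 1.047198
Step 2: cos(60 deg) = 0.5
Step 3: n = 1 / 0.5 = 2.000

2.000


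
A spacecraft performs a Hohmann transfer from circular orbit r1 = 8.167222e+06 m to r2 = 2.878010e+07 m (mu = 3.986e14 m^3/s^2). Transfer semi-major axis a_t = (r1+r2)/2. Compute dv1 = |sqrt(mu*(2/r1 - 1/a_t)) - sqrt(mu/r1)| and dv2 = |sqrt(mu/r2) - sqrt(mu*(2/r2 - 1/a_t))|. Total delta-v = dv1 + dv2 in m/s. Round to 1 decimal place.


Step 1: Transfer semi-major axis a_t = (8.167222e+06 + 2.878010e+07) / 2 = 1.847366e+07 m
Step 2: v1 (circular at r1) = sqrt(mu/r1) = 6986.05 m/s
Step 3: v_t1 = sqrt(mu*(2/r1 - 1/a_t)) = 8719.69 m/s
Step 4: dv1 = |8719.69 - 6986.05| = 1733.65 m/s
Step 5: v2 (circular at r2) = 3721.54 m/s, v_t2 = 2474.48 m/s
Step 6: dv2 = |3721.54 - 2474.48| = 1247.06 m/s
Step 7: Total delta-v = 1733.65 + 1247.06 = 2980.7 m/s

2980.7


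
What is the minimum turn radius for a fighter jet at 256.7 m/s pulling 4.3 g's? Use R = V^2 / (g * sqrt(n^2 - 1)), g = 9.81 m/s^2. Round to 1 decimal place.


Step 1: V^2 = 256.7^2 = 65894.89
Step 2: n^2 - 1 = 4.3^2 - 1 = 17.49
Step 3: sqrt(17.49) = 4.182105
Step 4: R = 65894.89 / (9.81 * 4.182105) = 1606.2 m

1606.2


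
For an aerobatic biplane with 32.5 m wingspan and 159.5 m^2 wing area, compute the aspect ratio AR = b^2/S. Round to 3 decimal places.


Step 1: b^2 = 32.5^2 = 1056.25
Step 2: AR = 1056.25 / 159.5 = 6.622

6.622


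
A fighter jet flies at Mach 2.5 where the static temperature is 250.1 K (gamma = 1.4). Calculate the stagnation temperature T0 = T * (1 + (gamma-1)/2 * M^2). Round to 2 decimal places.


Step 1: (gamma-1)/2 = 0.2
Step 2: M^2 = 6.25
Step 3: 1 + 0.2 * 6.25 = 2.25
Step 4: T0 = 250.1 * 2.25 = 562.73 K

562.73


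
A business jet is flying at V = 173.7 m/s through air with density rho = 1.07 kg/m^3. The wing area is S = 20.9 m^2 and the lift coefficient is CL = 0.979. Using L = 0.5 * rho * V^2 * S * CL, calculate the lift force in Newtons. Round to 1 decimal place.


Step 1: Calculate dynamic pressure q = 0.5 * 1.07 * 173.7^2 = 0.5 * 1.07 * 30171.69 = 16141.8541 Pa
Step 2: Multiply by wing area and lift coefficient: L = 16141.8541 * 20.9 * 0.979
Step 3: L = 337364.7517 * 0.979 = 330280.1 N

330280.1


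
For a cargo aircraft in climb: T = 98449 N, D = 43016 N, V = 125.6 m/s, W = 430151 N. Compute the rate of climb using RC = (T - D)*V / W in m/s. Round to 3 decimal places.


Step 1: Excess thrust = T - D = 98449 - 43016 = 55433 N
Step 2: Excess power = 55433 * 125.6 = 6962384.8 W
Step 3: RC = 6962384.8 / 430151 = 16.186 m/s

16.186


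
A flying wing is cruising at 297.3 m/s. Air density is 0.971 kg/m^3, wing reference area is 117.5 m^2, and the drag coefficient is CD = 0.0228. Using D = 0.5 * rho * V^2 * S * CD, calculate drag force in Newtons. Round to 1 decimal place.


Step 1: Dynamic pressure q = 0.5 * 0.971 * 297.3^2 = 42912.0293 Pa
Step 2: Drag D = q * S * CD = 42912.0293 * 117.5 * 0.0228
Step 3: D = 114961.3 N

114961.3


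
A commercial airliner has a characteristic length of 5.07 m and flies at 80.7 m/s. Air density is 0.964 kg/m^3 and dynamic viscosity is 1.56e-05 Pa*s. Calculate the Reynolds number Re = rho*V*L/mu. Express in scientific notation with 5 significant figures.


Step 1: Numerator = rho * V * L = 0.964 * 80.7 * 5.07 = 394.419636
Step 2: Re = 394.419636 / 1.56e-05
Step 3: Re = 2.5283e+07

2.5283e+07


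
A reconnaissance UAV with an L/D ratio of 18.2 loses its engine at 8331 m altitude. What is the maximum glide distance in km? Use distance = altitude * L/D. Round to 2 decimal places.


Step 1: Glide distance = altitude * L/D = 8331 * 18.2 = 151624.2 m
Step 2: Convert to km: 151624.2 / 1000 = 151.62 km

151.62


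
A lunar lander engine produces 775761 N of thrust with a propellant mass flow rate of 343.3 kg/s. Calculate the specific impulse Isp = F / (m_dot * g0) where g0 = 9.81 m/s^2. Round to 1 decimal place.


Step 1: m_dot * g0 = 343.3 * 9.81 = 3367.77
Step 2: Isp = 775761 / 3367.77 = 230.3 s

230.3


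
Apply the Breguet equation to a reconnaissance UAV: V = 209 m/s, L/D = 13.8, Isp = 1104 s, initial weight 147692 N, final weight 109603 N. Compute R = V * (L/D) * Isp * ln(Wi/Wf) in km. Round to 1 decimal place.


Step 1: Coefficient = V * (L/D) * Isp = 209 * 13.8 * 1104 = 3184156.8 m
Step 2: Wi/Wf = 147692 / 109603 = 1.347518
Step 3: ln(1.347518) = 0.298264
Step 4: R = 3184156.8 * 0.298264 = 949720.2 m = 949.7 km

949.7


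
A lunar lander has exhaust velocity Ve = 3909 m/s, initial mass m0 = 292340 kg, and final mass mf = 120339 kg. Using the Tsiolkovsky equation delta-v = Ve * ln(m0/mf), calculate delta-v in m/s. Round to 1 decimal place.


Step 1: Mass ratio m0/mf = 292340 / 120339 = 2.429304
Step 2: ln(2.429304) = 0.887605
Step 3: delta-v = 3909 * 0.887605 = 3469.6 m/s

3469.6


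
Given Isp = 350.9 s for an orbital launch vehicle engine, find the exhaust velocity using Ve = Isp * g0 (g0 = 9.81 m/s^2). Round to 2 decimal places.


Step 1: Ve = Isp * g0 = 350.9 * 9.81
Step 2: Ve = 3442.33 m/s

3442.33


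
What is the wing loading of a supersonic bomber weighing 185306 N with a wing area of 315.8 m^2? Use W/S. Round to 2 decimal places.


Step 1: Wing loading = W / S = 185306 / 315.8
Step 2: Wing loading = 586.78 N/m^2

586.78


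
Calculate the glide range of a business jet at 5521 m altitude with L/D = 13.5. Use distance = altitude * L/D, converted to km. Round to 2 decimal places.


Step 1: Glide distance = altitude * L/D = 5521 * 13.5 = 74533.5 m
Step 2: Convert to km: 74533.5 / 1000 = 74.53 km

74.53


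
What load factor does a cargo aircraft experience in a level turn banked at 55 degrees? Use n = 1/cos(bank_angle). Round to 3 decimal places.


Step 1: Convert 55 degrees to radians = 0.959931
Step 2: cos(55 deg) = 0.573576
Step 3: n = 1 / 0.573576 = 1.743

1.743


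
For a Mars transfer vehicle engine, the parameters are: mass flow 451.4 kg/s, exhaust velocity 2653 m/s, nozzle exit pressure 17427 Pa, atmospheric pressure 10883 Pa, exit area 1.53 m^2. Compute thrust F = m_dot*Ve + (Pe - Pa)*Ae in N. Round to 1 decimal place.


Step 1: Momentum thrust = m_dot * Ve = 451.4 * 2653 = 1197564.2 N
Step 2: Pressure thrust = (Pe - Pa) * Ae = (17427 - 10883) * 1.53 = 10012.32 N
Step 3: Total thrust F = 1197564.2 + 10012.32 = 1207576.5 N

1207576.5


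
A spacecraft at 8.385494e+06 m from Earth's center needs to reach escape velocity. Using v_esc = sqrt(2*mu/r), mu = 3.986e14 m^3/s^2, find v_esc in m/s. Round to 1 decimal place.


Step 1: 2*mu/r = 2 * 3.986e14 / 8.385494e+06 = 95068936.9046
Step 2: v_esc = sqrt(95068936.9046) = 9750.3 m/s

9750.3


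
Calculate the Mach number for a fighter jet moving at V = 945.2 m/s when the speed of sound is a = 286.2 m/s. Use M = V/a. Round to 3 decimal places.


Step 1: M = V / a = 945.2 / 286.2
Step 2: M = 3.303

3.303


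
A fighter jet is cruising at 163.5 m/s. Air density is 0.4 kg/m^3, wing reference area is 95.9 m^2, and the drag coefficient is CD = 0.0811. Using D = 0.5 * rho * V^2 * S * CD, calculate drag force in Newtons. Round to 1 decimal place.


Step 1: Dynamic pressure q = 0.5 * 0.4 * 163.5^2 = 5346.45 Pa
Step 2: Drag D = q * S * CD = 5346.45 * 95.9 * 0.0811
Step 3: D = 41582.0 N

41582.0


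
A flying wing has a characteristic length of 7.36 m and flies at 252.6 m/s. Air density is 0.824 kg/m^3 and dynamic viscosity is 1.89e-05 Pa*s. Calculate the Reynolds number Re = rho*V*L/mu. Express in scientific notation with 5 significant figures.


Step 1: Numerator = rho * V * L = 0.824 * 252.6 * 7.36 = 1531.928064
Step 2: Re = 1531.928064 / 1.89e-05
Step 3: Re = 8.1054e+07

8.1054e+07


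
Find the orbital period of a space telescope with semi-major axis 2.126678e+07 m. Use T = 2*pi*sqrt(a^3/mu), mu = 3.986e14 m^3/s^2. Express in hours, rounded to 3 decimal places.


Step 1: a^3 / mu = 9.618453e+21 / 3.986e14 = 2.413059e+07
Step 2: sqrt(2.413059e+07) = 4912.2896 s
Step 3: T = 2*pi * 4912.2896 = 30864.83 s
Step 4: T in hours = 30864.83 / 3600 = 8.574 hours

8.574


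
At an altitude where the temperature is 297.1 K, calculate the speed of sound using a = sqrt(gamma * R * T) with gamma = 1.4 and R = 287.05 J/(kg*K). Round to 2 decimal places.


Step 1: gamma * R * T = 1.4 * 287.05 * 297.1 = 119395.577
Step 2: a = sqrt(119395.577) = 345.54 m/s

345.54


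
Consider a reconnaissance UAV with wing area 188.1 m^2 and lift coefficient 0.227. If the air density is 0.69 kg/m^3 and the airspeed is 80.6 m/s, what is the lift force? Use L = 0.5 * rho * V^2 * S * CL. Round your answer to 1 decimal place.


Step 1: Calculate dynamic pressure q = 0.5 * 0.69 * 80.6^2 = 0.5 * 0.69 * 6496.36 = 2241.2442 Pa
Step 2: Multiply by wing area and lift coefficient: L = 2241.2442 * 188.1 * 0.227
Step 3: L = 421578.034 * 0.227 = 95698.2 N

95698.2


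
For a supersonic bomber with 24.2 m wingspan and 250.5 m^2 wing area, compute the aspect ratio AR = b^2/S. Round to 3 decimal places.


Step 1: b^2 = 24.2^2 = 585.64
Step 2: AR = 585.64 / 250.5 = 2.338

2.338


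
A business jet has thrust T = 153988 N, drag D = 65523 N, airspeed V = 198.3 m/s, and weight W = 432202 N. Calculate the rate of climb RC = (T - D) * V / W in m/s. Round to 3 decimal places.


Step 1: Excess thrust = T - D = 153988 - 65523 = 88465 N
Step 2: Excess power = 88465 * 198.3 = 17542609.5 W
Step 3: RC = 17542609.5 / 432202 = 40.589 m/s

40.589


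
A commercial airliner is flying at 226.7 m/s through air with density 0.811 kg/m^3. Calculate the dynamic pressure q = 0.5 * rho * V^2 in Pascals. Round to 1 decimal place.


Step 1: V^2 = 226.7^2 = 51392.89
Step 2: q = 0.5 * 0.811 * 51392.89
Step 3: q = 20839.8 Pa

20839.8


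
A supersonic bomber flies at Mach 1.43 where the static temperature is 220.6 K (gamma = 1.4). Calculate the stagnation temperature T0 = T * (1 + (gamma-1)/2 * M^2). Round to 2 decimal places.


Step 1: (gamma-1)/2 = 0.2
Step 2: M^2 = 2.0449
Step 3: 1 + 0.2 * 2.0449 = 1.40898
Step 4: T0 = 220.6 * 1.40898 = 310.82 K

310.82


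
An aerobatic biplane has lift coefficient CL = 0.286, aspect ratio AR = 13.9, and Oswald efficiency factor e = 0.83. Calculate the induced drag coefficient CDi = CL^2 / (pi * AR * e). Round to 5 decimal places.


Step 1: CL^2 = 0.286^2 = 0.081796
Step 2: pi * AR * e = 3.14159 * 13.9 * 0.83 = 36.244554
Step 3: CDi = 0.081796 / 36.244554 = 0.00226

0.00226


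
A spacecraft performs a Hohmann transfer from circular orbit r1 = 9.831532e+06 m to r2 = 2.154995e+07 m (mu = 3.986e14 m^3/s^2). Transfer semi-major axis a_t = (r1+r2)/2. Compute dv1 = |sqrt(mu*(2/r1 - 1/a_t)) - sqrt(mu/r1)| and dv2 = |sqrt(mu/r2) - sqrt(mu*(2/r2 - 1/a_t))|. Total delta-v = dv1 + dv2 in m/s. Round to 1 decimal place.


Step 1: Transfer semi-major axis a_t = (9.831532e+06 + 2.154995e+07) / 2 = 1.569074e+07 m
Step 2: v1 (circular at r1) = sqrt(mu/r1) = 6367.34 m/s
Step 3: v_t1 = sqrt(mu*(2/r1 - 1/a_t)) = 7462.07 m/s
Step 4: dv1 = |7462.07 - 6367.34| = 1094.73 m/s
Step 5: v2 (circular at r2) = 4300.76 m/s, v_t2 = 3404.35 m/s
Step 6: dv2 = |4300.76 - 3404.35| = 896.41 m/s
Step 7: Total delta-v = 1094.73 + 896.41 = 1991.1 m/s

1991.1


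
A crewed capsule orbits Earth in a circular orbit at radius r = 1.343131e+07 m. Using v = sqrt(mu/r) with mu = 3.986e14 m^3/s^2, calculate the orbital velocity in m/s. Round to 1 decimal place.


Step 1: mu / r = 3.986e14 / 1.343131e+07 = 29676926.5247
Step 2: v = sqrt(29676926.5247) = 5447.7 m/s

5447.7


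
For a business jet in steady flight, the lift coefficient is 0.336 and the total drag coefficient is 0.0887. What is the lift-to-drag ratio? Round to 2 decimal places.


Step 1: L/D = CL / CD = 0.336 / 0.0887
Step 2: L/D = 3.79

3.79


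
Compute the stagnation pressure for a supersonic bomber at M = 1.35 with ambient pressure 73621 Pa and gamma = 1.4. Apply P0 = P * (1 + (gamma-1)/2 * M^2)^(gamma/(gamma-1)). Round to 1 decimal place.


Step 1: (gamma-1)/2 * M^2 = 0.2 * 1.8225 = 0.3645
Step 2: 1 + 0.3645 = 1.3645
Step 3: Exponent gamma/(gamma-1) = 3.5
Step 4: P0 = 73621 * 1.3645^3.5 = 218478.7 Pa

218478.7


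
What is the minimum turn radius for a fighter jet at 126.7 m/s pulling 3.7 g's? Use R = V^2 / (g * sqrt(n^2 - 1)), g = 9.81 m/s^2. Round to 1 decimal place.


Step 1: V^2 = 126.7^2 = 16052.89
Step 2: n^2 - 1 = 3.7^2 - 1 = 12.69
Step 3: sqrt(12.69) = 3.562303
Step 4: R = 16052.89 / (9.81 * 3.562303) = 459.4 m

459.4


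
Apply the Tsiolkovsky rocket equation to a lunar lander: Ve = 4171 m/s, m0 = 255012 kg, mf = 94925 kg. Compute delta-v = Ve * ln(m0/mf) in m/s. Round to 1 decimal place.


Step 1: Mass ratio m0/mf = 255012 / 94925 = 2.686458
Step 2: ln(2.686458) = 0.988223
Step 3: delta-v = 4171 * 0.988223 = 4121.9 m/s

4121.9


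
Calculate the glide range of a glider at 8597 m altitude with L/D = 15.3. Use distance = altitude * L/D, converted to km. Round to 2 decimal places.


Step 1: Glide distance = altitude * L/D = 8597 * 15.3 = 131534.1 m
Step 2: Convert to km: 131534.1 / 1000 = 131.53 km

131.53
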